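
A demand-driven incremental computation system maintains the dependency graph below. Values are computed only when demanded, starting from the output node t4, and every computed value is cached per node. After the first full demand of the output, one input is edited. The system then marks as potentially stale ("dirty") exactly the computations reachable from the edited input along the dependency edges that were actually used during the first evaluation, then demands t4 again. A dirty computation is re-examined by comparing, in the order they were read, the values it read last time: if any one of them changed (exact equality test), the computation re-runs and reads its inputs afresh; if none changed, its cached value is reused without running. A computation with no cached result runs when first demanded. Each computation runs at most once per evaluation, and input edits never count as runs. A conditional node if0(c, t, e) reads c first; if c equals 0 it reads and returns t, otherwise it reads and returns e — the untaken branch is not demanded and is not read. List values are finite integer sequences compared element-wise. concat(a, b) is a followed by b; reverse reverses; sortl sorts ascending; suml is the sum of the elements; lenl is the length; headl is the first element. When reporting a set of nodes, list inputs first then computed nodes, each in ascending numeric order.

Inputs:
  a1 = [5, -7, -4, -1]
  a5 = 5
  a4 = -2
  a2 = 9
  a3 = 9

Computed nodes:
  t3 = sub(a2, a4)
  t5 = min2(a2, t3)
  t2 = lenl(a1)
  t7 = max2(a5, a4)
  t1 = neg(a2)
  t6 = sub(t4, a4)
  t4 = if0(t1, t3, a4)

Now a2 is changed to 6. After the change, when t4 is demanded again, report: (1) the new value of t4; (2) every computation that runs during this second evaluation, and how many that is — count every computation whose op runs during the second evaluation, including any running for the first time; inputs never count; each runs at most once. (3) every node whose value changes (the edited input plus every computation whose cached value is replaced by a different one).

New value of t4: -2.
Computations that run: t1, t4 — 2 in total.
Values that change: a2, t1.

First evaluation (everything demanded from the output):
  t1 = neg(9) = -9
  t4 = if0(t1=-9 -> else branch a4) = -2

Propagation after the edit:
  t1: runs — a2 9->6; result -6.
  t4: runs — t1 -9->-6; result -2 (same value as before).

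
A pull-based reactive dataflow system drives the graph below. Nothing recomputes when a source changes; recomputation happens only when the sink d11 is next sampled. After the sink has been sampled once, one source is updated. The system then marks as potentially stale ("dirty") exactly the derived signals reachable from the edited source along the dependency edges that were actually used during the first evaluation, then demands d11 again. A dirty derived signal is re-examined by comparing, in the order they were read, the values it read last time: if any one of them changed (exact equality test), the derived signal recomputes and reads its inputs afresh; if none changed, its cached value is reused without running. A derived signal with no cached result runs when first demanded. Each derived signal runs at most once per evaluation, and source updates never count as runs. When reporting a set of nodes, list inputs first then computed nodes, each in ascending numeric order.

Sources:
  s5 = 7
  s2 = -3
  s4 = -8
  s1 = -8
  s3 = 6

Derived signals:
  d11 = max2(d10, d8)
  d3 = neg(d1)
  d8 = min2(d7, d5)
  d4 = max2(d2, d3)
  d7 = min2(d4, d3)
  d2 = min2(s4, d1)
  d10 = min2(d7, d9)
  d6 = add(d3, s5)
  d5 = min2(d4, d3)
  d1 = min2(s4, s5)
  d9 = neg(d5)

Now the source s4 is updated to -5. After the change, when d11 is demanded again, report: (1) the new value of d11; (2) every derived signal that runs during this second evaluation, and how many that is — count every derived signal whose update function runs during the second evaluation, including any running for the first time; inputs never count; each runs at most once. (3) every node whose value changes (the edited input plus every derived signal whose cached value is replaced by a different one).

New value of d11: 5.
Derived signals that run: d1, d2, d3, d4, d5, d7, d8, d9, d10, d11 — 10 in total.
Values that change: s4, d1, d2, d3, d4, d5, d7, d8, d9, d10, d11.

First evaluation (everything demanded from the output):
  d1 = min2(-8, 7) = -8
  d2 = min2(-8, -8) = -8
  d3 = neg(-8) = 8
  d4 = max2(-8, 8) = 8
  d5 = min2(8, 8) = 8
  d7 = min2(8, 8) = 8
  d8 = min2(8, 8) = 8
  d9 = neg(8) = -8
  d10 = min2(8, -8) = -8
  d11 = max2(-8, 8) = 8

Propagation after the edit:
  d1: runs — s4 -8->-5; result -5.
  d2: runs — s4 -8->-5; d1 -8->-5; result -5.
  d3: runs — d1 -8->-5; result 5.
  d4: runs — d2 -8->-5; d3 8->5; result 5.
  d5: runs — d4 8->5; d3 8->5; result 5.
  d7: runs — d4 8->5; d3 8->5; result 5.
  d8: runs — d7 8->5; d5 8->5; result 5.
  d9: runs — d5 8->5; result -5.
  d10: runs — d7 8->5; d9 -8->-5; result -5.
  d11: runs — d10 -8->-5; d8 8->5; result 5.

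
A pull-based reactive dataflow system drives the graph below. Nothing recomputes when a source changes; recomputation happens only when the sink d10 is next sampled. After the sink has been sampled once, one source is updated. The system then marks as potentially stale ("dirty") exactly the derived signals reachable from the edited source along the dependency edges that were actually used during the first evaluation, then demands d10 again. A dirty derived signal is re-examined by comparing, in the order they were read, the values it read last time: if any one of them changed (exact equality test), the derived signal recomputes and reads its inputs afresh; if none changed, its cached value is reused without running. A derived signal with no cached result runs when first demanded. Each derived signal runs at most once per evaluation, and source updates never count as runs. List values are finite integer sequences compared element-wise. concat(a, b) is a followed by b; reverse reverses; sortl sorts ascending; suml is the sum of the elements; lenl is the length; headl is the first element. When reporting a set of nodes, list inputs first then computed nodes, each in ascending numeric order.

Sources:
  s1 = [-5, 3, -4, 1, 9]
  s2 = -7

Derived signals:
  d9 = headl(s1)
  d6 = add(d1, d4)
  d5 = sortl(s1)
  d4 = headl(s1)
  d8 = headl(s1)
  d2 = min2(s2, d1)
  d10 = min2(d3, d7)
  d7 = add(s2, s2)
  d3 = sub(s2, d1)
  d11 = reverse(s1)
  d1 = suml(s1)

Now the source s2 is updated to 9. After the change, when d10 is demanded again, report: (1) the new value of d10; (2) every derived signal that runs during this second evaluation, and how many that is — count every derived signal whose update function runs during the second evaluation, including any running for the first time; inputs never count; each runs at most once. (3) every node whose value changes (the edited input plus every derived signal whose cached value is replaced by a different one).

New value of d10: 5.
Derived signals that run: d3, d7, d10 — 3 in total.
Values that change: s2, d3, d7, d10.

First evaluation (everything demanded from the output):
  d1 = suml([-5, 3, -4, 1, 9]) = 4
  d3 = sub(-7, 4) = -11
  d7 = add(-7, -7) = -14
  d10 = min2(-11, -14) = -14

Propagation after the edit:
  d3: runs — s2 -7->9; result 5.
  d7: runs — s2 -7->9; s2 -7->9; result 18.
  d10: runs — d3 -11->5; d7 -14->18; result 5.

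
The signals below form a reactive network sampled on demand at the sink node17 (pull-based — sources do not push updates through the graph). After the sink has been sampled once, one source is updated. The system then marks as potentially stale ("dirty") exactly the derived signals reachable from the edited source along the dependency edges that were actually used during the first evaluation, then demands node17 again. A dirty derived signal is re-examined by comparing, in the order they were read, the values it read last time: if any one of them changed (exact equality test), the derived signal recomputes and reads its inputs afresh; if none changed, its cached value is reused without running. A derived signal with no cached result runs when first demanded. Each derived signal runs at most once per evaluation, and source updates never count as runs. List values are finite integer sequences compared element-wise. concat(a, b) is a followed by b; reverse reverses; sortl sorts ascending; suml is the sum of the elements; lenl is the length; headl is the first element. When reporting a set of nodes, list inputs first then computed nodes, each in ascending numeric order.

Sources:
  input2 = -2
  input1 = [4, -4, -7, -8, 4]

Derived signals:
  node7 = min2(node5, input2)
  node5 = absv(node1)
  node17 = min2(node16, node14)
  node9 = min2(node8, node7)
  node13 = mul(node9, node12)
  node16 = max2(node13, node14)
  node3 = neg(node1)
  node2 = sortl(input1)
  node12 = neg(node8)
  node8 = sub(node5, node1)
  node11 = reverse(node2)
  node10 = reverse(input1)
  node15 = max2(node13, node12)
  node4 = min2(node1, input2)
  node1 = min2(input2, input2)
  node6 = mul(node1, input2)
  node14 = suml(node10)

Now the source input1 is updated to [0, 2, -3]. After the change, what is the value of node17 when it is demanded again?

node17 now evaluates to -1.

Initial pass — values computed on the first demand:
  node1 = min2(-2, -2) = -2
  node5 = absv(-2) = 2
  node7 = min2(2, -2) = -2
  node8 = sub(2, -2) = 4
  node9 = min2(4, -2) = -2
  node10 = reverse([4, -4, -7, -8, 4]) = [4, -8, -7, -4, 4]
  node12 = neg(4) = -4
  node13 = mul(-2, -4) = 8
  node14 = suml([4, -8, -7, -4, 4]) = -11
  node16 = max2(8, -11) = 8
  node17 = min2(8, -11) = -11

Second demand — change propagation:
  node10: re-runs because input1 [4, -4, -7, -8, 4]->[0, 2, -3]; new result [-3, 2, 0].
  node14: re-runs because node10 [4, -8, -7, -4, 4]->[-3, 2, 0]; new result -1.
  node16: re-runs because node14 -11->-1; new result 8 (unchanged).
  node17: re-runs because node14 -11->-1; new result -1.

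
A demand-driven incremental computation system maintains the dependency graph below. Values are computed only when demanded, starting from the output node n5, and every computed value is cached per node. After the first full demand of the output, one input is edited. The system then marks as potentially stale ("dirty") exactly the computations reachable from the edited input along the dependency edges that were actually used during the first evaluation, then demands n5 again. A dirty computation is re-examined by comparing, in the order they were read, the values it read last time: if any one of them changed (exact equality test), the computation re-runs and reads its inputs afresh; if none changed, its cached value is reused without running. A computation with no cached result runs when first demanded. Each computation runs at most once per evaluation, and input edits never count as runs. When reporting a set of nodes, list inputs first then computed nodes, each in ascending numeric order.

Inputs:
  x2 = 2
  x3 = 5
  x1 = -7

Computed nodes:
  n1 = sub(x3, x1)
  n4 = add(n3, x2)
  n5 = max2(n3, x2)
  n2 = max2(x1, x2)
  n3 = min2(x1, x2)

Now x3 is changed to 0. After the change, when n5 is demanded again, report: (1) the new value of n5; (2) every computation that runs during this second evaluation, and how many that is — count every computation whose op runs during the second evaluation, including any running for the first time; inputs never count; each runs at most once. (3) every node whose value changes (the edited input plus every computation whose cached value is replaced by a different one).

New value of n5: 2.
Computations that run: none — 0 in total.
Values that change: x3.
Key observation: x3 is never demanded by the output, so the edit triggers no recomputation at all.

First evaluation (everything demanded from the output):
  n3 = min2(-7, 2) = -7
  n5 = max2(-7, 2) = 2

Propagation after the edit:
  x3 feeds no computation that the output demands — nothing is marked dirty and nothing runs.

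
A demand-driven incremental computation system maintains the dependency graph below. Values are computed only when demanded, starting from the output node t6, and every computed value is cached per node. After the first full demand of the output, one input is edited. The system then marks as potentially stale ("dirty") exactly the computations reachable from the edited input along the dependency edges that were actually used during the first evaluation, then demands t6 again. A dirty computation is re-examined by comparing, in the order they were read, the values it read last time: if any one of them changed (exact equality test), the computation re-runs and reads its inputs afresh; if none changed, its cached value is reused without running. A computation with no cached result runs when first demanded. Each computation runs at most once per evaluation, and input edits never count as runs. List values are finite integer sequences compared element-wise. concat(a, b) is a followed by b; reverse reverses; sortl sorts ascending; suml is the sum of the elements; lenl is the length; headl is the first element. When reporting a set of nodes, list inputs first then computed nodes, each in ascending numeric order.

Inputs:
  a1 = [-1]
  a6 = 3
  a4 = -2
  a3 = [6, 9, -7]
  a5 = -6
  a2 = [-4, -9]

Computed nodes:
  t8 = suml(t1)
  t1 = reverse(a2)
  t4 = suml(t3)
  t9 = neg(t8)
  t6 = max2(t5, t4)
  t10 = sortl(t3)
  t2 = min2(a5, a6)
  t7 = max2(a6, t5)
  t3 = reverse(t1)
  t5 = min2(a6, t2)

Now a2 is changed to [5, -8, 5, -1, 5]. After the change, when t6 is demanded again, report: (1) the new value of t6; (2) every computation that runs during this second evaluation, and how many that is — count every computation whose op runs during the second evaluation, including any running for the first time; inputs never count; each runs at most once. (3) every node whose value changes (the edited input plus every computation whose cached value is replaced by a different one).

First evaluation (everything demanded from the output):
  t1 = reverse([-4, -9]) = [-9, -4]
  t2 = min2(-6, 3) = -6
  t3 = reverse([-9, -4]) = [-4, -9]
  t4 = suml([-4, -9]) = -13
  t5 = min2(3, -6) = -6
  t6 = max2(-6, -13) = -6

Propagation after the edit:
  t1: runs — a2 [-4, -9]->[5, -8, 5, -1, 5]; result [5, -1, 5, -8, 5].
  t3: runs — t1 [-9, -4]->[5, -1, 5, -8, 5]; result [5, -8, 5, -1, 5].
  t4: runs — t3 [-4, -9]->[5, -8, 5, -1, 5]; result 6.
  t6: runs — t4 -13->6; result 6.

New value of t6: 6.
Computations that run: t1, t3, t4, t6 — 4 in total.
Values that change: a2, t1, t3, t4, t6.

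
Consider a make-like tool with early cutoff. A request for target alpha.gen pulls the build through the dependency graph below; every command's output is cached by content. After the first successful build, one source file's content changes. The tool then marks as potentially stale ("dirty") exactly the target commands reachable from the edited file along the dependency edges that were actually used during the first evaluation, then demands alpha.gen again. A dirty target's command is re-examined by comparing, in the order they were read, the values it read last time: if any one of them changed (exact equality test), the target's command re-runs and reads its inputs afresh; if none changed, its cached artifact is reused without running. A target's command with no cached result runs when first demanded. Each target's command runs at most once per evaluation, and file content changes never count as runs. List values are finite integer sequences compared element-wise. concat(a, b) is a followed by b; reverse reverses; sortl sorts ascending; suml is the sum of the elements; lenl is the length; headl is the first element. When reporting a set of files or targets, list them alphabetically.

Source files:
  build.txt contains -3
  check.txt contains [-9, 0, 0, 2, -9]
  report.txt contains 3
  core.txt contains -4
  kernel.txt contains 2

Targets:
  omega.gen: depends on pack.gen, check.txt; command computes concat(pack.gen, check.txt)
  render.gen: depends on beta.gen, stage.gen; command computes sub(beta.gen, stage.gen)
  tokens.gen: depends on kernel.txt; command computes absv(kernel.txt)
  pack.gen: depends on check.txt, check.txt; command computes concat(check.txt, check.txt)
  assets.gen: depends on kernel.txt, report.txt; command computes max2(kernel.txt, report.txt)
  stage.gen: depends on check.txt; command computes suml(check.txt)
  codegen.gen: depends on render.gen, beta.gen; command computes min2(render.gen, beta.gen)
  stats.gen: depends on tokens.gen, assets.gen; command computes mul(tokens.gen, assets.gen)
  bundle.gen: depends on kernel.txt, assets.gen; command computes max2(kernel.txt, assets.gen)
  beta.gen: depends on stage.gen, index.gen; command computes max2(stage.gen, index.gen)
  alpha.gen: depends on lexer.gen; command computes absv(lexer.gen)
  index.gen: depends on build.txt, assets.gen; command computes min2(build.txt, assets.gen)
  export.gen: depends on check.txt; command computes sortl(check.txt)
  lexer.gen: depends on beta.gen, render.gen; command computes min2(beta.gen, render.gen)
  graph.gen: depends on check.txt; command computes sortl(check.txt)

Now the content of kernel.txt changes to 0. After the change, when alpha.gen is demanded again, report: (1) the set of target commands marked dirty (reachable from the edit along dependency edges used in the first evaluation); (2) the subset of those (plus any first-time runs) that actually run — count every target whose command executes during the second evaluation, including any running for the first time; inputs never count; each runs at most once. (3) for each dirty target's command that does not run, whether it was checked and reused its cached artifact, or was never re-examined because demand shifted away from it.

The edit dirties: alpha.gen, assets.gen, beta.gen, index.gen, lexer.gen, render.gen.
1 target commands run: assets.gen.
Cache hits after checking: alpha.gen, beta.gen, index.gen, lexer.gen, render.gen.
Note the absorption at assets.gen: it re-runs yet its value is the same, leaving the output's value untouched.

First demand of the output computes:
  assets.gen = max2(2, 3) = 3
  index.gen = min2(-3, 3) = -3
  stage.gen = suml([-9, 0, 0, 2, -9]) = -16
  beta.gen = max2(-16, -3) = -3
  render.gen = sub(-3, -16) = 13
  lexer.gen = min2(-3, 13) = -3
  alpha.gen = absv(-3) = 3

After the edit, cleaning proceeds:
  assets.gen: a read changed (kernel.txt 2->0) — executes, giving 3 — identical to its old value.
  index.gen: dirty, but its reads are unchanged (build.txt unchanged, assets.gen unchanged); cached -3 stands.
  beta.gen: dirty, but its reads are unchanged (stage.gen unchanged, index.gen unchanged); cached -3 stands.
  render.gen: dirty, but its reads are unchanged (beta.gen unchanged, stage.gen unchanged); cached 13 stands.
  lexer.gen: dirty, but its reads are unchanged (beta.gen unchanged, render.gen unchanged); cached -3 stands.
  alpha.gen: dirty, but its reads are unchanged (lexer.gen unchanged); cached 3 stands.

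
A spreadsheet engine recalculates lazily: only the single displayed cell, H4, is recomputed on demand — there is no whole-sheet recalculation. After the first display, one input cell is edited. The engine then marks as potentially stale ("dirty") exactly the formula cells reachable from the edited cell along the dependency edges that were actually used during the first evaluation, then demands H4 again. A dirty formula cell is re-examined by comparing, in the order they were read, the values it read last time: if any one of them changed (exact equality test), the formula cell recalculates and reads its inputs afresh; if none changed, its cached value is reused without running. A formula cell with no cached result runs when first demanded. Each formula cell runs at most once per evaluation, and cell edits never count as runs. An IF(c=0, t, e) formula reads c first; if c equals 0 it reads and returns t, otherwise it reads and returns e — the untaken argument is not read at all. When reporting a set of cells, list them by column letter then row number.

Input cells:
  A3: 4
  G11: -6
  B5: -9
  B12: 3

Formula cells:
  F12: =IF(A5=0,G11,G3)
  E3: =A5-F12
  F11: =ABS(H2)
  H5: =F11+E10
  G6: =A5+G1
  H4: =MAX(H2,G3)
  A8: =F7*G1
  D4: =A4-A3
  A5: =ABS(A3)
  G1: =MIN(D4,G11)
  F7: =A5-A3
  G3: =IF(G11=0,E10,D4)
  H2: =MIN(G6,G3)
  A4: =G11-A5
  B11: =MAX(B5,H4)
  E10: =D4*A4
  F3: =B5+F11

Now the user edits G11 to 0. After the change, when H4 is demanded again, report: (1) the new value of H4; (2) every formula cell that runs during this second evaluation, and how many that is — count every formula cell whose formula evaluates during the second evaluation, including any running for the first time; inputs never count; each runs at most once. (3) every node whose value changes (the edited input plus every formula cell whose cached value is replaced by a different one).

New value of H4: 32.
Formula cells that run: A4, D4, E10, G1, G3, G6, H2, H4 — 8 in total.
Values that change: A4, D4, G1, G3, G6, G11, H2, H4.
Key observation: a condition flipped, so demand reaches new nodes — E10 runs for the first time.

First evaluation (everything demanded from the output):
  A5 = ABS(4) = 4
  A4 = -6 - 4 = -10
  D4 = -10 - 4 = -14
  G1 = MIN(-14, -6) = -14
  G3 = IF(G11=0: G11=-6 -> else branch D4) = -14
  G6 = 4 + -14 = -10
  H2 = MIN(-10, -14) = -14
  H4 = MAX(-14, -14) = -14

Propagation after the edit:
  A4: runs — G11 -6->0; result -4.
  D4: runs — A4 -10->-4; result -8.
  E10: demanded for the first time — runs, produces 32.
  G1: runs — D4 -14->-8; G11 -6->0; result -8.
  G3: runs — G11 -6->0; D4 -14->-8; result 32.
  G6: runs — G1 -14->-8; result -4.
  H2: runs — G6 -10->-4; G3 -14->32; result -4.
  H4: runs — H2 -14->-4; G3 -14->32; result 32.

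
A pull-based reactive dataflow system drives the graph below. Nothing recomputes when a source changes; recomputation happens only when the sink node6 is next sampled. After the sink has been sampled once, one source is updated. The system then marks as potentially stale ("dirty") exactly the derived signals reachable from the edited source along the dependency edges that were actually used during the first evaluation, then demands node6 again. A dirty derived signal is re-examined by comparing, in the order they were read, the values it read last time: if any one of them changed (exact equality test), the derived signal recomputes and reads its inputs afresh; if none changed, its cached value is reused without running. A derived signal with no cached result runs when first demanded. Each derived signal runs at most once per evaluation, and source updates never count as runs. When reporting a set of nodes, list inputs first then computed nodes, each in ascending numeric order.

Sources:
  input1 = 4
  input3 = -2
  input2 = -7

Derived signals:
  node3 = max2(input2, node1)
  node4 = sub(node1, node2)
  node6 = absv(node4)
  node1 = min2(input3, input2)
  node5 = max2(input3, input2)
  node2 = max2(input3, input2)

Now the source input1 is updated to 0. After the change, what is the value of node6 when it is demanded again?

First evaluation (everything demanded from the output):
  node1 = min2(-2, -7) = -7
  node2 = max2(-2, -7) = -2
  node4 = sub(-7, -2) = -5
  node6 = absv(-5) = 5

Propagation after the edit:
  input1 feeds no computation that the output demands — nothing is marked dirty and nothing runs.

Key observation: input1 is never demanded by the output, so the edit triggers no recomputation at all.

New value of node6: 5.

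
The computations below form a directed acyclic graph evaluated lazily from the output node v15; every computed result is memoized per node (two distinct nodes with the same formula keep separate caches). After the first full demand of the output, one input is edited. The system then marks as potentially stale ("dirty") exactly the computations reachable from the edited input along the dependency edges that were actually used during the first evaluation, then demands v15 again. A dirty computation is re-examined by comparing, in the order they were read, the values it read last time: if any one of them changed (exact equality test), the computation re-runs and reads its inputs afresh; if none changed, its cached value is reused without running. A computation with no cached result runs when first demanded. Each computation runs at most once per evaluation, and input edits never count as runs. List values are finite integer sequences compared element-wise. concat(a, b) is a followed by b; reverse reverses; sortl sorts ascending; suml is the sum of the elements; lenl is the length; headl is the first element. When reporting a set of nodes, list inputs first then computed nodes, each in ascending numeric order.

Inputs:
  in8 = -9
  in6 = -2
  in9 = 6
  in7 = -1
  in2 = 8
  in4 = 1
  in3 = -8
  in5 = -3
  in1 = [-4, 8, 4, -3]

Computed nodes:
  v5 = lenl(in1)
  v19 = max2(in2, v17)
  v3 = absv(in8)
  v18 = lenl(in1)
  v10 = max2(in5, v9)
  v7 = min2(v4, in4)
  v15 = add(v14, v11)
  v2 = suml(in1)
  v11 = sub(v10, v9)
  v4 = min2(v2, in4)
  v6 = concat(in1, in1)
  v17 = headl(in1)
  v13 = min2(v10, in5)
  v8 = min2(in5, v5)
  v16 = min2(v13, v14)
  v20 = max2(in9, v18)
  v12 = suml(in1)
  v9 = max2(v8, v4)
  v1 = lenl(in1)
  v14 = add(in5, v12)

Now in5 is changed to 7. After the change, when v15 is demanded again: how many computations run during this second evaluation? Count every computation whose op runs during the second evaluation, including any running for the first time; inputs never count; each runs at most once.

6 computations run: v8, v9, v10, v11, v14, v15.

First demand of the output computes:
  v2 = suml([-4, 8, 4, -3]) = 5
  v4 = min2(5, 1) = 1
  v5 = lenl([-4, 8, 4, -3]) = 4
  v8 = min2(-3, 4) = -3
  v9 = max2(-3, 1) = 1
  v10 = max2(-3, 1) = 1
  v11 = sub(1, 1) = 0
  v12 = suml([-4, 8, 4, -3]) = 5
  v14 = add(-3, 5) = 2
  v15 = add(2, 0) = 2

After the edit, cleaning proceeds:
  v8: a read changed (in5 -3->7) — executes, giving 4.
  v9: a read changed (v8 -3->4) — executes, giving 4.
  v10: a read changed (in5 -3->7; v9 1->4) — executes, giving 7.
  v11: a read changed (v10 1->7; v9 1->4) — executes, giving 3.
  v14: a read changed (in5 -3->7) — executes, giving 12.
  v15: a read changed (v14 2->12; v11 0->3) — executes, giving 15.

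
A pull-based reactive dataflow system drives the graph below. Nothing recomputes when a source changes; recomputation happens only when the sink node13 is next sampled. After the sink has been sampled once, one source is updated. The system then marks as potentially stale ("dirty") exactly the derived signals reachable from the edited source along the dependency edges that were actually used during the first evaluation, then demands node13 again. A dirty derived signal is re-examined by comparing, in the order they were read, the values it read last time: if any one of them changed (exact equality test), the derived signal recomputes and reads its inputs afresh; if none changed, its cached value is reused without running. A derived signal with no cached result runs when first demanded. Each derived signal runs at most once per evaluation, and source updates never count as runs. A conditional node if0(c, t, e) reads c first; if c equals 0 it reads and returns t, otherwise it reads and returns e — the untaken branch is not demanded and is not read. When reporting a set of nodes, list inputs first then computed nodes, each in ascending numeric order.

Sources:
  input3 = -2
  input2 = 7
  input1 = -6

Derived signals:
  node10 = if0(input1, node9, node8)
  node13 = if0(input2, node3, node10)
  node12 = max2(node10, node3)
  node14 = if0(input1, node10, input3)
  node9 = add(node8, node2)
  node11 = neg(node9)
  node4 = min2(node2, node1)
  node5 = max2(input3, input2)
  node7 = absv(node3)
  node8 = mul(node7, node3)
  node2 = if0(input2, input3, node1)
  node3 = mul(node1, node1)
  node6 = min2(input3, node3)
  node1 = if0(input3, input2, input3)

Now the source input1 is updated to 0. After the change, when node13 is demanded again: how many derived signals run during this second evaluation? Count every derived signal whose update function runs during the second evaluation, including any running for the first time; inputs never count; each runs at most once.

Derived signals that run: node2, node9, node10, node13 — 4 in total.
Key observation: a condition flipped, so demand reaches new nodes — node2, node9 run for the first time.

First evaluation (everything demanded from the output):
  node1 = if0(input3=-2 -> else branch input3) = -2
  node3 = mul(-2, -2) = 4
  node7 = absv(4) = 4
  node8 = mul(4, 4) = 16
  node10 = if0(input1=-6 -> else branch node8) = 16
  node13 = if0(input2=7 -> else branch node10) = 16

Propagation after the edit:
  node2: demanded for the first time — runs, produces -2.
  node9: demanded for the first time — runs, produces 14.
  node10: runs — input1 -6->0; result 14.
  node13: runs — node10 16->14; result 14.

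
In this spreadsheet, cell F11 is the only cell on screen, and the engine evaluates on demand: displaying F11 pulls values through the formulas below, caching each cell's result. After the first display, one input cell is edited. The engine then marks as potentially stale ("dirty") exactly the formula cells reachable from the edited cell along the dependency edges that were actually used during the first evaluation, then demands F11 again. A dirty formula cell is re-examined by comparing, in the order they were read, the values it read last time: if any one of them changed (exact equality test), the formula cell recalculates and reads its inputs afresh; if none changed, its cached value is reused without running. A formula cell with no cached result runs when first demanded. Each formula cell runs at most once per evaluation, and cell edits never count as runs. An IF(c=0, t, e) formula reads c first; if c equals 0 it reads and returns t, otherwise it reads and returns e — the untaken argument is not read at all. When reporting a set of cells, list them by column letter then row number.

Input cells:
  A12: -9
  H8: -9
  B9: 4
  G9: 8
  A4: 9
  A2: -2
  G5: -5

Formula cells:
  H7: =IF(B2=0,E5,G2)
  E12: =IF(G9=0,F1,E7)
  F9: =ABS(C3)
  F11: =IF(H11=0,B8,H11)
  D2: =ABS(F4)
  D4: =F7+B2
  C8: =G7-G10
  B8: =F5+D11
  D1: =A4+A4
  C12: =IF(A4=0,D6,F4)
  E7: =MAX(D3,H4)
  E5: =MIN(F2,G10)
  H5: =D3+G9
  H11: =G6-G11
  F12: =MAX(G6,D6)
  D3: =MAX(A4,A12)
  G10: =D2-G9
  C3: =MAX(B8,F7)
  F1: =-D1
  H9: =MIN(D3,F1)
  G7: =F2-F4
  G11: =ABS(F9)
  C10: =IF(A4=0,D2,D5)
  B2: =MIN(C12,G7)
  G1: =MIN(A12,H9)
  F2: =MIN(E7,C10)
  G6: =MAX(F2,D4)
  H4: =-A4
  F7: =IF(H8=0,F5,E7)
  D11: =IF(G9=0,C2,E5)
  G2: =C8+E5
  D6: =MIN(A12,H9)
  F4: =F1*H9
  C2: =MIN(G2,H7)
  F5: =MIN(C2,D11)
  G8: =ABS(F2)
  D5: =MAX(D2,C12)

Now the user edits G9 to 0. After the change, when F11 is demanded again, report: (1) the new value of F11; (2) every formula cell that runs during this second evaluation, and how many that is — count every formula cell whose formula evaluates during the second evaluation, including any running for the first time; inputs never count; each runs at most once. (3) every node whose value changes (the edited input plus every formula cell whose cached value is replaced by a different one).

Initial pass — values computed on the first demand:
  D1 = 9 + 9 = 18
  D3 = MAX(9, -9) = 9
  F1 = -(18) = -18
  H4 = -(9) = -9
  E7 = MAX(9, -9) = 9
  H9 = MIN(9, -18) = -18
  F4 = -18 * -18 = 324
  C12 = IF(A4=0: A4=9 -> else branch F4) = 324
  D2 = ABS(324) = 324
  D5 = MAX(324, 324) = 324
  C10 = IF(A4=0: A4=9 -> else branch D5) = 324
  F2 = MIN(9, 324) = 9
  G7 = 9 - 324 = -315
  B2 = MIN(324, -315) = -315
  G10 = 324 - 8 = 316
  C8 = -315 - 316 = -631
  E5 = MIN(9, 316) = 9
  G2 = -631 + 9 = -622
  H7 = IF(B2=0: B2=-315 -> else branch G2) = -622
  C2 = MIN(-622, -622) = -622
  D11 = IF(G9=0: G9=8 -> else branch E5) = 9
  F5 = MIN(-622, 9) = -622
  B8 = -622 + 9 = -613
  F7 = IF(H8=0: H8=-9 -> else branch E7) = 9
  C3 = MAX(-613, 9) = 9
  D4 = 9 + -315 = -306
  F9 = ABS(9) = 9
  G6 = MAX(9, -306) = 9
  G11 = ABS(9) = 9
  H11 = 9 - 9 = 0
  F11 = IF(H11=0: H11=0 -> then branch B8) = -613

Second demand — change propagation:
  G10: re-runs because G9 8->0; new result 324.
  C8: re-runs because G10 316->324; new result -639.
  E5: re-runs because G10 316->324; new result 9 (unchanged).
  G2: re-runs because C8 -631->-639; new result -630.
  H7: re-runs because G2 -622->-630; new result -630.
  C2: re-runs because G2 -622->-630; H7 -622->-630; new result -630.
  D11: re-runs because G9 8->0; new result -630.
  F5: re-runs because C2 -622->-630; D11 9->-630; new result -630.
  B8: re-runs because F5 -622->-630; D11 9->-630; new result -1260.
  C3: re-runs because B8 -613->-1260; new result 9 (unchanged).
  F9: re-examined; everything it read last time is the same (C3 unchanged) — cache 9 kept, no run.
  G11: re-examined; everything it read last time is the same (F9 unchanged) — cache 9 kept, no run.
  H11: re-examined; everything it read last time is the same (G6 unchanged, G11 unchanged) — cache 0 kept, no run.
  F11: re-runs because B8 -613->-1260; new result -1260.

The important point: at F9 every value read last time is unchanged, so the dirty flag clears without a run.

F11 now evaluates to -1260.
Run set: B8, C2, C3, C8, D11, E5, F5, F11, G2, G10, H7 (11 run).
Changed values: B8, C2, C8, D11, F5, F11, G2, G9, G10, H7.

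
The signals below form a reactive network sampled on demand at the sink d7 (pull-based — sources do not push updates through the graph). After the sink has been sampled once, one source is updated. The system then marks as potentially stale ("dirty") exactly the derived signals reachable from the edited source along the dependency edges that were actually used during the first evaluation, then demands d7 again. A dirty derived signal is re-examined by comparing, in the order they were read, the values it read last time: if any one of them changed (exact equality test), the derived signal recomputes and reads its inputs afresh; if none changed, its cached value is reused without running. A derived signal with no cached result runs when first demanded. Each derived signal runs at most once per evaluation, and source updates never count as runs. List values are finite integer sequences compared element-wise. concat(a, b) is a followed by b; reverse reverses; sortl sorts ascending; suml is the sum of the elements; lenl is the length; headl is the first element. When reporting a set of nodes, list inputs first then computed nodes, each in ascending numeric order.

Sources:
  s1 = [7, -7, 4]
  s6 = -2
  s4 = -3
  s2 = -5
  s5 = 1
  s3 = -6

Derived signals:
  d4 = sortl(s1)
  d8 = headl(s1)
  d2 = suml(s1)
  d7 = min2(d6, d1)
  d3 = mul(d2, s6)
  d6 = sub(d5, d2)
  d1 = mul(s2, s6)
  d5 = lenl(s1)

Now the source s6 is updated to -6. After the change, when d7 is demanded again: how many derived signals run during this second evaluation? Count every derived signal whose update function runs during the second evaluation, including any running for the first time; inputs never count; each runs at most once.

Initial pass — values computed on the first demand:
  d1 = mul(-5, -2) = 10
  d2 = suml([7, -7, 4]) = 4
  d5 = lenl([7, -7, 4]) = 3
  d6 = sub(3, 4) = -1
  d7 = min2(-1, 10) = -1

Second demand — change propagation:
  d1: re-runs because s6 -2->-6; new result 30.
  d7: re-runs because d1 10->30; new result -1 (unchanged).

Run set: d1, d7 (2 run).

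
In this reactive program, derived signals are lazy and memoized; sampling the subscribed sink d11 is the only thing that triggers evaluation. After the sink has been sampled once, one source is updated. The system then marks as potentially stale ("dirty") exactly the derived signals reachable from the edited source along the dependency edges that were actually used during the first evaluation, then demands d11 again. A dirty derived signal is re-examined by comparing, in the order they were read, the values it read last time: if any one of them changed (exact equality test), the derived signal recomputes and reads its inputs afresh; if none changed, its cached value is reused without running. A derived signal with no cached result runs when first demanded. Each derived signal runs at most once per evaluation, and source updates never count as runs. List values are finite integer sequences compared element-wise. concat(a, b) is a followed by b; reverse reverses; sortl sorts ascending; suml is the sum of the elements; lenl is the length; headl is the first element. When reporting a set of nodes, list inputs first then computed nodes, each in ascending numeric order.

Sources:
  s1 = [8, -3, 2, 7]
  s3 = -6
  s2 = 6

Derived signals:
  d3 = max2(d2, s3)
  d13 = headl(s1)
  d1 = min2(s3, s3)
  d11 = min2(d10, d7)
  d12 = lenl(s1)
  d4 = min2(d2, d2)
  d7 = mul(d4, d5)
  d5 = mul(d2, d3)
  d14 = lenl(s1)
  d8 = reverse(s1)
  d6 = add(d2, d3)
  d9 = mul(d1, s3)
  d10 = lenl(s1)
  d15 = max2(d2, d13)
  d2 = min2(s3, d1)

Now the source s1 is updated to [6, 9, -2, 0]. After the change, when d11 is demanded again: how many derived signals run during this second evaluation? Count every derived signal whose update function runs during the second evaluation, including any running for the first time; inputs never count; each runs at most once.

First demand of the output computes:
  d1 = min2(-6, -6) = -6
  d2 = min2(-6, -6) = -6
  d3 = max2(-6, -6) = -6
  d4 = min2(-6, -6) = -6
  d5 = mul(-6, -6) = 36
  d7 = mul(-6, 36) = -216
  d10 = lenl([8, -3, 2, 7]) = 4
  d11 = min2(4, -216) = -216

After the edit, cleaning proceeds:
  d10: a read changed (s1 [8, -3, 2, 7]->[6, 9, -2, 0]) — executes, giving 4 — identical to its old value.
  d11: dirty, but its reads are unchanged (d10 unchanged, d7 unchanged); cached -216 stands.

Note the absorption at d10: it re-runs yet its value is the same, leaving the output's value untouched.

1 derived signals run: d10.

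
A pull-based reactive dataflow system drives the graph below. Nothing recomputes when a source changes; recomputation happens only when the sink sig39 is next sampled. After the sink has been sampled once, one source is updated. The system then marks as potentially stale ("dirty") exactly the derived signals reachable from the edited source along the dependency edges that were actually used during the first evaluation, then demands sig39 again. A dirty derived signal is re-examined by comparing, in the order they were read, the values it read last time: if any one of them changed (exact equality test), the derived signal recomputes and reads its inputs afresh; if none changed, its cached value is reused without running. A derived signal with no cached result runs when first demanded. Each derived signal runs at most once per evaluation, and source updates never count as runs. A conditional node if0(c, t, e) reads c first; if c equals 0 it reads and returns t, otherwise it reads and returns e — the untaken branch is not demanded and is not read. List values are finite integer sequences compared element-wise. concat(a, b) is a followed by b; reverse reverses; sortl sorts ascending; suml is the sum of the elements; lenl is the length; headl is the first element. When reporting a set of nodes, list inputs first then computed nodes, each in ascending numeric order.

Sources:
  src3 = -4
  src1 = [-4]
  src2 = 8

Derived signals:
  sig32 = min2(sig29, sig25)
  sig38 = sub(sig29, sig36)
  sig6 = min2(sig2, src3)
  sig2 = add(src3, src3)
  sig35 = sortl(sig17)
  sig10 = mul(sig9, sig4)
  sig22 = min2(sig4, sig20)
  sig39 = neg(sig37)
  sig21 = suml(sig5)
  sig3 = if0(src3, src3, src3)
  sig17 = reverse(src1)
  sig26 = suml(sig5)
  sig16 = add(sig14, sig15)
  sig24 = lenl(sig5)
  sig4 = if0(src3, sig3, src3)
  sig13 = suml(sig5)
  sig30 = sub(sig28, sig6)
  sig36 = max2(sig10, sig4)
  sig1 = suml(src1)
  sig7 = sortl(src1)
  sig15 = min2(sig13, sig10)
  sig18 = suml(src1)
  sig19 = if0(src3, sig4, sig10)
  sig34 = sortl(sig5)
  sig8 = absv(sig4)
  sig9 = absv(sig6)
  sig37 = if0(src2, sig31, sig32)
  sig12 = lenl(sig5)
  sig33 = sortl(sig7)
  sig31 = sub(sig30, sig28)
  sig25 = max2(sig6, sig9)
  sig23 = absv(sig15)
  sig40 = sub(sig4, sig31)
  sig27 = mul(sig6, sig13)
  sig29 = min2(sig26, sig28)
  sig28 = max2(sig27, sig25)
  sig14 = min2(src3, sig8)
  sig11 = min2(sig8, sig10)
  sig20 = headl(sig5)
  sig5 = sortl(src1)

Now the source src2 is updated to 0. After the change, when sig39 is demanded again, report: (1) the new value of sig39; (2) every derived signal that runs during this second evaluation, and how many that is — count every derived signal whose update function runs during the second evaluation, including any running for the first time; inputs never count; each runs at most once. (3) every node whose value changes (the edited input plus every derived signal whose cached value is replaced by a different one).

New value of sig39: -8.
Derived signals that run: sig30, sig31, sig37, sig39 — 4 in total.
Values that change: src2, sig37, sig39.
Key observation: a condition flipped, so demand reaches new nodes — sig30, sig31 run for the first time.

First evaluation (everything demanded from the output):
  sig2 = add(-4, -4) = -8
  sig5 = sortl([-4]) = [-4]
  sig6 = min2(-8, -4) = -8
  sig9 = absv(-8) = 8
  sig13 = suml([-4]) = -4
  sig25 = max2(-8, 8) = 8
  sig26 = suml([-4]) = -4
  sig27 = mul(-8, -4) = 32
  sig28 = max2(32, 8) = 32
  sig29 = min2(-4, 32) = -4
  sig32 = min2(-4, 8) = -4
  sig37 = if0(src2=8 -> else branch sig32) = -4
  sig39 = neg(-4) = 4

Propagation after the edit:
  sig30: demanded for the first time — runs, produces 40.
  sig31: demanded for the first time — runs, produces 8.
  sig37: runs — src2 8->0; result 8.
  sig39: runs — sig37 -4->8; result -8.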